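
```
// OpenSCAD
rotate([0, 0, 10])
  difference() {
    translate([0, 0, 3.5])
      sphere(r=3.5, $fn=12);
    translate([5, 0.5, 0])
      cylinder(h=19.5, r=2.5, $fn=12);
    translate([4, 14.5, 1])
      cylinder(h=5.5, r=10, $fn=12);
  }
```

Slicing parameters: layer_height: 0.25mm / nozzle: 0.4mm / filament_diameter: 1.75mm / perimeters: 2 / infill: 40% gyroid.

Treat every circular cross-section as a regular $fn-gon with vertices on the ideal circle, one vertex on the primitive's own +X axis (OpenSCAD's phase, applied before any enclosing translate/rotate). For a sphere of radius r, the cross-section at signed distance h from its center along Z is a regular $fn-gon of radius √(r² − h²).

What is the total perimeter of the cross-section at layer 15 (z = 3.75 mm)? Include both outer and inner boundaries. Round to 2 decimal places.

At z = 3.75 mm: the r=3.5 sphere contributes a regular 12-gon of circumradius √(3.5²−0.25²) = 3.491 (perimeter = 2·12·3.491·sin(180°/12) = 21.69 mm); the r=2.5 cylinder at (5, 0.5) gives a regular 12-gon of circumradius 2.5 (constant along its height) (perimeter = 2·12·2.500·sin(180°/12) = 15.53 mm); the r=10 cylinder at (4, 14.5) gives a regular 12-gon of circumradius 10 (constant along its height) (perimeter = 2·12·10.000·sin(180°/12) = 62.12 mm); Subtracting the remaining from the first: starting from the r=3.5 sphere, the r=2.5 cylinder at (5, 0.5) partially overlaps it — only the 1.66 mm² overlap (of its 18.75 mm²) is removed, clipping the outline; the r=10 cylinder at (4, 14.5) misses the remaining region (no effect) — boundary = 21.82 mm; (rotated 10° about Z; rotation is an isometry so areas/perimeters/island counts are preserved). Overall, the cross-section is a single solid region. Total boundary length (outer) = 21.82 mm.

21.82 mm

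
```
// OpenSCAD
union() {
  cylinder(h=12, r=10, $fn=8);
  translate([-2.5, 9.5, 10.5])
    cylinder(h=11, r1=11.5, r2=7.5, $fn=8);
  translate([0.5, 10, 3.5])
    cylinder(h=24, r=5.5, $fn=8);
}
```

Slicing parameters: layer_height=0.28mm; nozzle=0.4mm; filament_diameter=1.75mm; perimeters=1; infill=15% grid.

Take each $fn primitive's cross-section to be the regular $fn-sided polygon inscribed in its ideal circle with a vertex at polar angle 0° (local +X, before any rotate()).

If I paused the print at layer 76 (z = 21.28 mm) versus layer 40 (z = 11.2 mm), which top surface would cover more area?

layer 40 (z = 11.2 mm)

Layer 76 (z = 21.28): the cylinder is not intersected at this z (z outside [0, 12]); the cone at (-2.5, 9.5): at t=0.980 of its height the radius interpolates to r₁+(r₂−r₁)t = 7.580, giving a regular 8-gon of that circumradius (area = (8/2)·7.580²·sin(360°/8) = 162.51 mm²); the r=5.5 cylinder at (0.5, 10) contributes a regular 8-gon of circumradius 5.5 (area = (8/2)·5.500²·sin(360°/8) = 85.56 mm²); Combining (union): the regions partially overlap — summed areas 248.07 mm² minus the doubly-counted overlap 77.86 mm² gives 170.22 mm² — area = 170.22 mm². So its area = 170.22 mm². Layer 40 (z = 11.2): the cylinder: section is a regular 8-gon, circumradius r=10 (area = (8/2)·10.000²·sin(360°/8) = 282.84 mm²); the cone at (-2.5, 9.5): at t=0.064 of its height the radius interpolates to r₁+(r₂−r₁)t = 11.245, giving a regular 8-gon of that circumradius (area = (8/2)·11.245²·sin(360°/8) = 357.68 mm²); the r=5.5 cylinder at (0.5, 10) contributes a regular 8-gon of circumradius 5.5 (area = (8/2)·5.500²·sin(360°/8) = 85.56 mm²); Combining (union): the regions partially overlap — summed areas 726.09 mm² minus the doubly-counted overlap 213.78 mm² gives 512.31 mm² — area = 512.31 mm². So its area = 512.31 mm². Layer 40 is larger (512.31 vs 170.22 mm²).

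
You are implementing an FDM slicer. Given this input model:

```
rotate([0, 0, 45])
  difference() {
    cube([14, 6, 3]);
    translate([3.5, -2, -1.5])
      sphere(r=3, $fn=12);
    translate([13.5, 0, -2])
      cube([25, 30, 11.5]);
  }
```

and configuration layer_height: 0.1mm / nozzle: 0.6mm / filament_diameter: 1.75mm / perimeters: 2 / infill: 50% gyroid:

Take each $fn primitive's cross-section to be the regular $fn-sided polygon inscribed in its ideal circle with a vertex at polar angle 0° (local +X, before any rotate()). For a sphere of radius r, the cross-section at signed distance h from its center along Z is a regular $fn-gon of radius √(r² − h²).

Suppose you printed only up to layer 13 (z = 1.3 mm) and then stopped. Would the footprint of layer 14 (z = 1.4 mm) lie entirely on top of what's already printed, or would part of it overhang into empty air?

Compare the two slices. At z = 1.3: the cube is present — its section is the full 14×6 rectangle (area 84.00 mm²); the sphere at (3.5, -2): section is a regular 12-gon, circumradius = √(r²−h²) = √(3²−2.8²) = 1.077 (area = (12/2)·1.077²·sin(360°/12) = 3.48 mm²); the cube at (13.5, 0) (footprint 25×30) is included at this height (area 750.00 mm²); After the difference (first − rest): starting from the 14×6 cube (84.00 mm²), the r=3 sphere at (3.5, -2) misses the remaining region (no effect); the 25×30 cube at (13.5, 0) partially overlaps it — only the 3.00 mm² overlap (of its 750.00 mm²) is removed, clipping the outline — area = 81.00 mm²; (rotated 45° about Z; rotation is an isometry so areas/perimeters/island counts are preserved). At z = 1.4: the cube (footprint 14×6) is included at this height (area 84.00 mm²); the r=3 sphere at (3.5, -2) slices to a regular 12-gon of circumradius 0.768 (√(r²−h²) with h=2.9 from center) (area = (12/2)·0.768²·sin(360°/12) = 1.77 mm²); the 25×30 cube at (13.5, 0) contributes its full rectangle (area 750.00 mm²); Taking the first minus the rest: starting from the 14×6 cube (84.00 mm²), the r=3 sphere at (3.5, -2) misses the remaining region (no effect); the 25×30 cube at (13.5, 0) partially overlaps it — only the 3.00 mm² overlap (of its 750.00 mm²) is removed, clipping the outline — area = 81.00 mm²; (rotated 45° about Z; rotation is an isometry so areas/perimeters/island counts are preserved). Checking containment: the cross-section at z = 1.4 is a subset of the cross-section at z = 1.3.

entirely on top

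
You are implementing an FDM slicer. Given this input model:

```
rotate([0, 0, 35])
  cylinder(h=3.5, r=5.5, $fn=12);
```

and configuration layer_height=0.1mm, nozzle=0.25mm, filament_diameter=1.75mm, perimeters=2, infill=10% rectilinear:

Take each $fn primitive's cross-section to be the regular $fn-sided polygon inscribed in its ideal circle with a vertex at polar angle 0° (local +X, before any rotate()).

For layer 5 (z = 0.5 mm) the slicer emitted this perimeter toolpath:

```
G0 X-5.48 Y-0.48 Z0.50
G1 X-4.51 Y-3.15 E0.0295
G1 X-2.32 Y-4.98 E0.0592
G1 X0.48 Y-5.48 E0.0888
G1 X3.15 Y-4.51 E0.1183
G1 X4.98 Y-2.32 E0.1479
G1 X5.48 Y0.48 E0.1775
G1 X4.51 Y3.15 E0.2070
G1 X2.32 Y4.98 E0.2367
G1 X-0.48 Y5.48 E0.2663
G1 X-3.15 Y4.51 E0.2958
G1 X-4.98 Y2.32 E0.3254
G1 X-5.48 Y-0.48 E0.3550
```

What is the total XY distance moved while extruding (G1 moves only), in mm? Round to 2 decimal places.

34.16 mm

Sum the Euclidean lengths of each G1 segment: total = 34.16 mm.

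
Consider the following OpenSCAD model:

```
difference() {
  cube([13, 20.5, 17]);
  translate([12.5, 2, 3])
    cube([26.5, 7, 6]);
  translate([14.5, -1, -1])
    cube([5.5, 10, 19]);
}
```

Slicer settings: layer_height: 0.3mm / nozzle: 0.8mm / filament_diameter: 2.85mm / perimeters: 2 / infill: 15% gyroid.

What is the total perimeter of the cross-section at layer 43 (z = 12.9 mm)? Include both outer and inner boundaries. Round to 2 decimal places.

67.00 mm

At z = 12.9 mm: the cube (footprint 13×20.5) is included at this height (perimeter 67.00 mm); the cube at (12.5, 2) is absent (z outside [3, 9]); the cube at (14.5, -1) is present — its section is the full 5.5×10 rectangle (perimeter 31.00 mm); Taking the first minus the rest: starting from the 13×20.5 cube, the 5.5×10 cube at (14.5, -1) misses the remaining region (no effect) — boundary = 67.00 mm. Overall, the cross-section is a single solid region. Total boundary length (outer) = 67.00 mm.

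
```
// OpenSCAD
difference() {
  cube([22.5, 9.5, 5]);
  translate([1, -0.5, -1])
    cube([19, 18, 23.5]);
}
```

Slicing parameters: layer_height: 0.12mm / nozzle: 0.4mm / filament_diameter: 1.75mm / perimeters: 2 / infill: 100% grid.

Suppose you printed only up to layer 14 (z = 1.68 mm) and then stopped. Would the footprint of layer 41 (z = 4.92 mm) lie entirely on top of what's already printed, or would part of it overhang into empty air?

Compare the two slices. At z = 1.68: the cube (footprint 22.5×9.5) is included at this height (area 213.75 mm²); the 19×18 cube at (1, -0.5) contributes its full rectangle (area 342.00 mm²); Taking the first minus the rest: starting from the 22.5×9.5 cube (213.75 mm²), the 19×18 cube at (1, -0.5) partially overlaps it — only the 180.50 mm² overlap (of its 342.00 mm²) is removed, clipping the outline — area = 33.25 mm². At z = 4.92: the cube is present — its section is the full 22.5×9.5 rectangle (area 213.75 mm²); the 19×18 cube at (1, -0.5) contributes its full rectangle (area 342.00 mm²); After the difference (first − rest): starting from the 22.5×9.5 cube (213.75 mm²), the 19×18 cube at (1, -0.5) partially overlaps it — only the 180.50 mm² overlap (of its 342.00 mm²) is removed, clipping the outline — area = 33.25 mm². Checking containment: the cross-section at z = 4.92 is a subset of the cross-section at z = 1.68.

entirely on top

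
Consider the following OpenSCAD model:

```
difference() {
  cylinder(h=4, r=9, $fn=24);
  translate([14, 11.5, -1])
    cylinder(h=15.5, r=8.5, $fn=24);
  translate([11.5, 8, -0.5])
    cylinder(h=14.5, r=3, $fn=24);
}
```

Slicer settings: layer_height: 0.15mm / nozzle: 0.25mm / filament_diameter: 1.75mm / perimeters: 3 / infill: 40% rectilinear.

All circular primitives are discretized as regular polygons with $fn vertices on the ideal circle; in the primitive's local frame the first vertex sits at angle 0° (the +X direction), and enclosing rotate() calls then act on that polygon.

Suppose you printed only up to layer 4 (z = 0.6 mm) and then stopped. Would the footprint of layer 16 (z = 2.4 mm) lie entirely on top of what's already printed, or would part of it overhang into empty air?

Compare the two slices. At z = 0.6: the cylinder: section is a regular 24-gon, circumradius r=9 (area = (24/2)·9.000²·sin(360°/24) = 251.57 mm²); the r=8.5 cylinder at (14, 11.5) contributes a regular 24-gon of circumradius 8.5 (area = (24/2)·8.500²·sin(360°/24) = 224.40 mm²); the r=3 cylinder at (11.5, 8) gives a regular 24-gon of circumradius 3 (constant along its height) (area = (24/2)·3.000²·sin(360°/24) = 27.95 mm²); After the difference (first − rest): starting from the r=9 cylinder (251.57 mm²), the r=8.5 cylinder at (14, 11.5) misses the remaining region (no effect); the r=3 cylinder at (11.5, 8) misses the remaining region (no effect) — area = 251.57 mm². At z = 2.4: the r=9 cylinder gives a regular 24-gon of circumradius 9 (constant along its height) (area = (24/2)·9.000²·sin(360°/24) = 251.57 mm²); the r=8.5 cylinder at (14, 11.5) contributes a regular 24-gon of circumradius 8.5 (area = (24/2)·8.500²·sin(360°/24) = 224.40 mm²); the r=3 cylinder at (11.5, 8) contributes a regular 24-gon of circumradius 3 (area = (24/2)·3.000²·sin(360°/24) = 27.95 mm²); After the difference (first − rest): starting from the r=9 cylinder (251.57 mm²), the r=8.5 cylinder at (14, 11.5) misses the remaining region (no effect); the r=3 cylinder at (11.5, 8) misses the remaining region (no effect) — area = 251.57 mm². Checking containment: the cross-section at z = 2.4 is a subset of the cross-section at z = 0.6.

entirely on top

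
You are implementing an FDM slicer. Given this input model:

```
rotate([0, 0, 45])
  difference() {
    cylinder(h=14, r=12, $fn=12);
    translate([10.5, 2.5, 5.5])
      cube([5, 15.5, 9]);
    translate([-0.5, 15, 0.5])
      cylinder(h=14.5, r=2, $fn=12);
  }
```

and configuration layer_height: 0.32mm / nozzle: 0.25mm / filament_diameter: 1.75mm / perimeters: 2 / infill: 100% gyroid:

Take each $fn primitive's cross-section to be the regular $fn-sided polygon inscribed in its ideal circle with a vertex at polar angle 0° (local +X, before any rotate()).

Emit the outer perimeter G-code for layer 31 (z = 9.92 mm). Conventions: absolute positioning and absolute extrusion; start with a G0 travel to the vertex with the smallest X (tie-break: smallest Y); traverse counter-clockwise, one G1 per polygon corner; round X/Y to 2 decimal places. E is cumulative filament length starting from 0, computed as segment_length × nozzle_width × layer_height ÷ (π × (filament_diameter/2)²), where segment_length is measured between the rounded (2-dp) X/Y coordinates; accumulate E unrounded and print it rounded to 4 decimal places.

G0 X-11.59 Y-3.11 Z9.92
G1 X-8.49 Y-8.49 E0.2065
G1 X-3.11 Y-11.59 E0.4130
G1 X3.11 Y-11.59 E0.6199
G1 X8.49 Y-8.49 E0.8264
G1 X11.59 Y-3.11 E1.0330
G1 X11.59 Y3.11 E1.2398
G1 X8.49 Y8.49 E1.4464
G1 X6.24 Y9.78 E1.5326
G1 X5.66 Y9.19 E1.5601
G1 X3.47 Y11.38 E1.6631
G1 X3.11 Y11.59 E1.6770
G1 X-3.11 Y11.59 E1.8839
G1 X-8.49 Y8.49 E2.0904
G1 X-11.59 Y3.11 E2.2969
G1 X-11.59 Y-3.11 E2.5038

At z = 9.92 mm: the r=12 cylinder gives a regular 12-gon of circumradius 12 (constant along its height); the 5×15.5 cube at (10.5, 2.5) contributes its full rectangle; the cylinder at (-0.5, 15): section is a regular 12-gon, circumradius r=2; Taking the first minus the rest: starting from the r=12 cylinder, the 5×15.5 cube at (10.5, 2.5) partially overlaps it — only the 1.29 mm² overlap (of its 77.50 mm²) is removed, clipping the outline; the r=2 cylinder at (-0.5, 15) misses the remaining region (no effect) — 1 connected region; (rotated 45° about Z; rotation is an isometry so areas/perimeters/island counts are preserved). The outline is a single polygon with 15 vertices. Extrusion per mm of travel: 0.25 × 0.32 / (π × 0.875²) = 0.033260. Accumulating E over each segment gives final E = 2.5038.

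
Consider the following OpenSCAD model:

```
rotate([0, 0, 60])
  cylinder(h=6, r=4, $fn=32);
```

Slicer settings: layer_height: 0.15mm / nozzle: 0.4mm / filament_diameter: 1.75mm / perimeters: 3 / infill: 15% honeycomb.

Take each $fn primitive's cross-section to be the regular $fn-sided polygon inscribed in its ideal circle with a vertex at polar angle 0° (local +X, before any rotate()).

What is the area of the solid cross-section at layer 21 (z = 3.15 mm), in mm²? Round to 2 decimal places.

At z = 3.15 mm: the r=4 cylinder gives a regular 32-gon of circumradius 4 (constant along its height) (area = (32/2)·4.000²·sin(360°/32) = 49.94 mm²); (whole slice rotated 60° about Z — lengths, areas and connectivity unchanged). Overall, the cross-section is a single solid region. Net area = 49.94 mm².

49.94 mm²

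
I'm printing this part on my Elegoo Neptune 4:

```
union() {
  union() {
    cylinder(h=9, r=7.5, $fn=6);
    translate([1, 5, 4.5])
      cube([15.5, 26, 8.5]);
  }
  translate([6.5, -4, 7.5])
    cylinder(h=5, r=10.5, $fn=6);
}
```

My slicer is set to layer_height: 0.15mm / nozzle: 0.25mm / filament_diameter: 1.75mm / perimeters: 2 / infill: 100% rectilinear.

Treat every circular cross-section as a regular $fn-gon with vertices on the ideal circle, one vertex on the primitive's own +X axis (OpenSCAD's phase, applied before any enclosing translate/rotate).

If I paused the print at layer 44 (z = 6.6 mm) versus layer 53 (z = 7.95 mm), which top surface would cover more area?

layer 53 (z = 7.95 mm)

Layer 44 (z = 6.6): the r=7.5 cylinder gives a regular 6-gon of circumradius 7.5 (constant along its height) (area = (6/2)·7.500²·sin(360°/6) = 146.14 mm²); the 15.5×26 cube at (1, 5) contributes its full rectangle (area 403.00 mm²); Merging all regions: the regions partially overlap — summed areas 549.14 mm² minus the doubly-counted overlap 4.76 mm² gives 544.38 mm² — area = 544.38 mm²; the cylinder at (6.5, -4) does not reach this height (z outside [7.5, 12.5]); Taking the union: only the result so far is present, so the union is just that shape — area = 544.38 mm². So its area = 544.38 mm². Layer 53 (z = 7.95): the cylinder: section is a regular 6-gon, circumradius r=7.5 (area = (6/2)·7.500²·sin(360°/6) = 146.14 mm²); the cube at (1, 5) (footprint 15.5×26) is included at this height (area 403.00 mm²); Combining (union): the regions partially overlap — summed areas 549.14 mm² minus the doubly-counted overlap 4.76 mm² gives 544.38 mm² — area = 544.38 mm²; the r=10.5 cylinder at (6.5, -4) gives a regular 6-gon of circumradius 10.5 (constant along its height) (area = (6/2)·10.500²·sin(360°/6) = 286.44 mm²); Combining (union): the regions partially overlap — summed areas 830.82 mm² minus the doubly-counted overlap 88.60 mm² gives 742.22 mm² — area = 742.22 mm². So its area = 742.22 mm². Layer 53 is larger (742.22 vs 544.38 mm²).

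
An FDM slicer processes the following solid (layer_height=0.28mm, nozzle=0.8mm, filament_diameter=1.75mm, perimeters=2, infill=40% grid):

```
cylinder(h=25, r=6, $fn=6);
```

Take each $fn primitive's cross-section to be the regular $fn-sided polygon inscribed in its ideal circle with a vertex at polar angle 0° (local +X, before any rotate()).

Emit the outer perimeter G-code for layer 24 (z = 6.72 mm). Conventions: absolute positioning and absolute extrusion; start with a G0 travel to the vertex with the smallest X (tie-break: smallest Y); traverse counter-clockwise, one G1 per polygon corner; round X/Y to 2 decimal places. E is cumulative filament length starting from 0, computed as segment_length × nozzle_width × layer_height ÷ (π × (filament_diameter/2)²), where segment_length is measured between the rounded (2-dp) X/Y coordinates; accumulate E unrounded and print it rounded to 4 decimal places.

G0 X-6.00 Y0.00 Z6.72
G1 X-3.00 Y-5.20 E0.5591
G1 X3.00 Y-5.20 E1.1179
G1 X6.00 Y0.00 E1.6769
G1 X3.00 Y5.20 E2.2360
G1 X-3.00 Y5.20 E2.7948
G1 X-6.00 Y0.00 E3.3539

At z = 6.72 mm: the cylinder: section is a regular 6-gon, circumradius r=6. The outline is a single polygon with 6 vertices. Extrusion per mm of travel: 0.8 × 0.28 / (π × 0.875²) = 0.093128. Accumulating E over each segment gives final E = 3.3539.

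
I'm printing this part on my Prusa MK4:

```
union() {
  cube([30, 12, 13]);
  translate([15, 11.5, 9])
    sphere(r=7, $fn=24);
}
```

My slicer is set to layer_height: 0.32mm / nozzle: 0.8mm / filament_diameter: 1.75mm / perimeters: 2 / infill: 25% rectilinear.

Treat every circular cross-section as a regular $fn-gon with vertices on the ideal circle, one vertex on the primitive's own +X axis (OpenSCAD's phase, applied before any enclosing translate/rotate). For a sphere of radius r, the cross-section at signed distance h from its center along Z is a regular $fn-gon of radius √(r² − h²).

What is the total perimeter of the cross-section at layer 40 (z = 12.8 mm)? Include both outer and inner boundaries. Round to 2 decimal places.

89.78 mm

At z = 12.8 mm: the cube (footprint 30×12) is included at this height (perimeter 84.00 mm); the r=7 sphere at (15, 11.5) contributes a regular 24-gon of circumradius √(7²−3.8²) = 5.879 (perimeter = 2·24·5.879·sin(180°/24) = 36.83 mm); Taking the union: the regions partially overlap (shared area 59.51 mm²), so the edge portions inside another operand are dropped and the merged outline is re-measured after clipping — boundary = 89.78 mm. Overall, the cross-section is a single solid region. Total boundary length (outer) = 89.78 mm.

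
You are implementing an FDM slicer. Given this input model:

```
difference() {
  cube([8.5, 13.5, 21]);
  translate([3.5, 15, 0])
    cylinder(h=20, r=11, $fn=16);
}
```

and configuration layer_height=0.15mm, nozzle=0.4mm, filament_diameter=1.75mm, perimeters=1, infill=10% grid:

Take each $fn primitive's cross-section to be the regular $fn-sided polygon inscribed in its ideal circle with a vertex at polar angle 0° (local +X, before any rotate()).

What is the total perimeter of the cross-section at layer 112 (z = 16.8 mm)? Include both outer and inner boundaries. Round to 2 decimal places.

At z = 16.8 mm: the cube is present — its section is the full 8.5×13.5 rectangle (perimeter 44.00 mm); the r=11 cylinder at (3.5, 15) gives a regular 16-gon of circumradius 11 (constant along its height) (perimeter = 2·16·11.000·sin(180°/16) = 68.67 mm); After the difference (first − rest): starting from the 8.5×13.5 cube, the r=11 cylinder at (3.5, 15) partially overlaps it — only the 76.90 mm² overlap (of its 370.44 mm²) is removed, clipping the outline — boundary = 27.37 mm. Overall, the cross-section is a single solid region. Total boundary length (outer) = 27.37 mm.

27.37 mm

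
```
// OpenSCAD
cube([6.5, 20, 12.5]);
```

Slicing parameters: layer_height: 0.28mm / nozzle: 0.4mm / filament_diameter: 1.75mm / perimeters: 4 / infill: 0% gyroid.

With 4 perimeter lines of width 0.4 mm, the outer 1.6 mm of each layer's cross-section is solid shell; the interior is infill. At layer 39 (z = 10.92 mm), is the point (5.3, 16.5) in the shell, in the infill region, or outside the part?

shell

At z = 10.92 mm: the cube is present — its section is the full 6.5×20 rectangle. Overall, the cross-section is a single solid region. The nearest boundary edge runs (6.50, 0.00)→(6.50, 20.00); distance from the point to it = 1.20 mm. The point is inside the cross-section, 1.20 mm from the nearest boundary — within the 1.6 mm shell band (4 × 0.4).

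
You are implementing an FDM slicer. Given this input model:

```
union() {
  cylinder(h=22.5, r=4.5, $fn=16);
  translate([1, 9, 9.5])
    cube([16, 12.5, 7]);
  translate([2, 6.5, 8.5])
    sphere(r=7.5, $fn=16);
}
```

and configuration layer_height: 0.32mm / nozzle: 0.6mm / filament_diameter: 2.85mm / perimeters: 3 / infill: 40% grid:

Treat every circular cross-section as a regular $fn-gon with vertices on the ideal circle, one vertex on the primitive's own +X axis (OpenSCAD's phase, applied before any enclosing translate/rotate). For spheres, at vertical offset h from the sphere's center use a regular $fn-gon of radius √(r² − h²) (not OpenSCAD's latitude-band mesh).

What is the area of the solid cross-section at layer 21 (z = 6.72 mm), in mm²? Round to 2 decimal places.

194.27 mm²

At z = 6.72 mm: the r=4.5 cylinder contributes a regular 16-gon of circumradius 4.5 (area = (16/2)·4.500²·sin(360°/16) = 61.99 mm²); the cube at (1, 9) does not reach this height (z outside [9.5, 16.5]); the r=7.5 sphere at (2, 6.5) contributes a regular 16-gon of circumradius √(7.5²−1.78²) = 7.286 (area = (16/2)·7.286²·sin(360°/16) = 162.51 mm²); Combining (union): the regions partially overlap — summed areas 224.50 mm² minus the doubly-counted overlap 30.23 mm² gives 194.27 mm² — area = 194.27 mm². Overall, the cross-section is a single solid region. Net area = 194.27 mm².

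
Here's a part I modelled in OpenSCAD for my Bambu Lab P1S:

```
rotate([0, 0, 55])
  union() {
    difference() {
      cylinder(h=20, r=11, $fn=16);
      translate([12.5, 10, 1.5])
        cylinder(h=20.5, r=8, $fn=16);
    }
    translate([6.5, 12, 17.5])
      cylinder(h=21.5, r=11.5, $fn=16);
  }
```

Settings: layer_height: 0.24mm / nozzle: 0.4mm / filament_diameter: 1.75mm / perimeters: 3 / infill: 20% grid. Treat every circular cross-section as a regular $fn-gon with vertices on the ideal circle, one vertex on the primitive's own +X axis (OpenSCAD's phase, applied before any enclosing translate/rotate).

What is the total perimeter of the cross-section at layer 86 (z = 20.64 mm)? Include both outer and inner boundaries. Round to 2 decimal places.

71.79 mm

At z = 20.64 mm: the cylinder is not intersected at this z (z outside [0, 20]); the r=8 cylinder at (12.5, 10) contributes a regular 16-gon of circumradius 8 (perimeter = 2·16·8.000·sin(180°/16) = 49.94 mm); After the difference (first − rest): the first operand is absent here, so nothing remains; the r=11.5 cylinder at (6.5, 12) contributes a regular 16-gon of circumradius 11.5 (perimeter = 2·16·11.500·sin(180°/16) = 71.79 mm); Taking the union: only the r=11.5 cylinder at (6.5, 12) is present, so the union is just that shape — boundary = 71.79 mm; (whole slice rotated 55° about Z — lengths, areas and connectivity unchanged). Overall, the cross-section is a single solid region. Total boundary length (outer) = 71.79 mm.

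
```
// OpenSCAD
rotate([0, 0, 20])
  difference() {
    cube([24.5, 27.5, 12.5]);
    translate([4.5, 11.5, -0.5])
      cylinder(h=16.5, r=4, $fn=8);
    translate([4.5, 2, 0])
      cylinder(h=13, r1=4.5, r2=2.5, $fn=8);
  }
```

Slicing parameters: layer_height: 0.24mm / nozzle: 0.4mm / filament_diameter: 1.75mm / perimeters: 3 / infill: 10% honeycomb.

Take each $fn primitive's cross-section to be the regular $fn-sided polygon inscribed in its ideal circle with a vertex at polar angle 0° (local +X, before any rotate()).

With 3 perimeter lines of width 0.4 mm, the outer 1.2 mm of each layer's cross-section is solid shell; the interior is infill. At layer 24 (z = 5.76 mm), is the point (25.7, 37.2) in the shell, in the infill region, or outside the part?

outside

At z = 5.76 mm: the 24.5×27.5 cube contributes its full rectangle; the r=4 cylinder at (4.5, 11.5) gives a regular 8-gon of circumradius 4 (constant along its height); the cone at (4.5, 2): at t=0.443 of its height the radius interpolates to r₁+(r₂−r₁)t = 3.614, giving a regular 8-gon of that circumradius; Subtracting the remaining from the first: starting from the 24.5×27.5 cube, the r=4 cylinder at (4.5, 11.5) lies wholly inside it (removes its full 45.25 mm² and its 24.49 mm outline becomes a hole wall); the cone at (4.5, 2) partially overlaps it — only the 31.27 mm² overlap (of its 36.94 mm²) is removed, clipping the outline — 1 connected region with 1 hole; (rotated 20° about Z; rotation is an isometry so areas/perimeters/island counts are preserved). Overall, the cross-section is one region with 1 hole. Undo the 20° rotation: the query point maps to (36.873, 26.167) in the un-rotated model frame. The nearest boundary edge runs (24.50, 27.50)→(24.50, 0.00); distance from the point to it = 12.37 mm. The point is not inside any of the regions above, so it lies outside the cross-section (12.37 mm from the nearest boundary).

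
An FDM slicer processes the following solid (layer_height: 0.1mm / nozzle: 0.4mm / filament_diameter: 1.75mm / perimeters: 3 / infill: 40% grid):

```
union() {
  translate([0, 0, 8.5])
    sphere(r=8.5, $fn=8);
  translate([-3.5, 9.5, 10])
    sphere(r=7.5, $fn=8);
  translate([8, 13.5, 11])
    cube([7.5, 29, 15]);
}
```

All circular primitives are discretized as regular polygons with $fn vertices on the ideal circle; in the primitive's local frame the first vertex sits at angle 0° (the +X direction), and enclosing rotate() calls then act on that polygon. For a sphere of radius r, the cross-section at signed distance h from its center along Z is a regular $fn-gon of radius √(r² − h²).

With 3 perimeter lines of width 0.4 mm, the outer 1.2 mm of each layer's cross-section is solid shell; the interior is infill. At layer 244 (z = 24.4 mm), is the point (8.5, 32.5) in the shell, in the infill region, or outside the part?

At z = 24.4 mm: the sphere is not intersected at this z (|z−center|=15.900 > r=8.5); the sphere at (-3.5, 9.5) does not reach this height (|z−center|=14.400 > r=7.5); the cube at (8, 13.5) is present — its section is the full 7.5×29 rectangle; Taking the union: only the 7.5×29 cube at (8, 13.5) is present, so the union is just that shape — 1 connected region. Overall, the cross-section is a single solid region. The nearest boundary edge runs (8.00, 42.50)→(8.00, 13.50); distance from the point to it = 0.50 mm. The point is inside the cross-section, 0.50 mm from the nearest boundary — within the 1.2 mm shell band (3 × 0.4).

shell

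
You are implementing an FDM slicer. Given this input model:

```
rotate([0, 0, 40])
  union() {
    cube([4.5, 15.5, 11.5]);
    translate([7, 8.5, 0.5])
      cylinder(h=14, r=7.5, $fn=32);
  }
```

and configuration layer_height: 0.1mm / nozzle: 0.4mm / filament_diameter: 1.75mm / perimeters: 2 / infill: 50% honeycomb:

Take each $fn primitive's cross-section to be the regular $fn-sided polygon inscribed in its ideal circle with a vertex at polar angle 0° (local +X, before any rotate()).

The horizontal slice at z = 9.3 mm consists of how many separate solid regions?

1

At z = 9.3 mm: the cube (footprint 4.5×15.5) is included at this height; the r=7.5 cylinder at (7, 8.5) gives a regular 32-gon of circumradius 7.5 (constant along its height); Merging all regions: the regions partially overlap (shared area 49.45 mm²), so overlapping operands fuse into one piece — 1 connected region; (whole slice rotated 40° about Z — lengths, areas and connectivity unchanged). The result has 1 disconnected region.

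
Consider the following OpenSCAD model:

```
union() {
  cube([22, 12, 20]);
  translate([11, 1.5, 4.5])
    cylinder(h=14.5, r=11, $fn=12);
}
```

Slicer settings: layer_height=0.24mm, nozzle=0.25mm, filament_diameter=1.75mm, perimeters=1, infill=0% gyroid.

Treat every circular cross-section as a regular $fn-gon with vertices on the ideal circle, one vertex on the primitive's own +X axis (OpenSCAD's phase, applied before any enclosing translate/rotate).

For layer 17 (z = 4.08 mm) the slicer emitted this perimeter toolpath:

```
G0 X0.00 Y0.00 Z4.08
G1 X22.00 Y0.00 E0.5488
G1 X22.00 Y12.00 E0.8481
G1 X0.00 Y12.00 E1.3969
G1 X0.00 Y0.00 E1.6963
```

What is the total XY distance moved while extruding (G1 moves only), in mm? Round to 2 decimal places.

68.00 mm

Sum the Euclidean lengths of each G1 segment: total = 68.00 mm.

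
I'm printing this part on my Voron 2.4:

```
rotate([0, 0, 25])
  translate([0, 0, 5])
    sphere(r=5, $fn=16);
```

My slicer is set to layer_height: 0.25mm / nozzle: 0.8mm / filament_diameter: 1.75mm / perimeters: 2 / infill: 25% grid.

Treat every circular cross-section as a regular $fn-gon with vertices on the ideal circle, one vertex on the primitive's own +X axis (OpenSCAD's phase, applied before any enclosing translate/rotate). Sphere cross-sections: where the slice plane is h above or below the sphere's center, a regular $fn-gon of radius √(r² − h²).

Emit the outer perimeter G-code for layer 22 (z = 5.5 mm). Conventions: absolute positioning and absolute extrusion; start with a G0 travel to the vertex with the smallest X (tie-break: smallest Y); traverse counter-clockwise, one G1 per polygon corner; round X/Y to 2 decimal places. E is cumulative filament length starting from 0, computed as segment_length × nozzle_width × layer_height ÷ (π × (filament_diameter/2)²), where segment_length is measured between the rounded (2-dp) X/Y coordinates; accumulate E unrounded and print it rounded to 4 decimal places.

G0 X-4.97 Y-0.22 Z5.50
G1 X-4.51 Y-2.10 E0.1609
G1 X-3.36 Y-3.67 E0.3228
G1 X-1.70 Y-4.67 E0.4839
G1 X0.22 Y-4.97 E0.6455
G1 X2.10 Y-4.51 E0.8064
G1 X3.67 Y-3.36 E0.9682
G1 X4.67 Y-1.70 E1.1294
G1 X4.97 Y0.22 E1.2910
G1 X4.51 Y2.10 E1.4519
G1 X3.36 Y3.67 E1.6137
G1 X1.70 Y4.67 E1.7749
G1 X-0.22 Y4.97 E1.9364
G1 X-2.10 Y4.51 E2.0974
G1 X-3.67 Y3.36 E2.2592
G1 X-4.67 Y1.70 E2.4203
G1 X-4.97 Y-0.22 E2.5819

At z = 5.5 mm: the sphere: section is a regular 16-gon, circumradius = √(r²−h²) = √(5²−0.5²) = 4.975; (whole slice rotated 25° about Z — lengths, areas and connectivity unchanged). The outline is a single polygon with 16 vertices. Extrusion per mm of travel: 0.8 × 0.25 / (π × 0.875²) = 0.083150. Accumulating E over each segment gives final E = 2.5819.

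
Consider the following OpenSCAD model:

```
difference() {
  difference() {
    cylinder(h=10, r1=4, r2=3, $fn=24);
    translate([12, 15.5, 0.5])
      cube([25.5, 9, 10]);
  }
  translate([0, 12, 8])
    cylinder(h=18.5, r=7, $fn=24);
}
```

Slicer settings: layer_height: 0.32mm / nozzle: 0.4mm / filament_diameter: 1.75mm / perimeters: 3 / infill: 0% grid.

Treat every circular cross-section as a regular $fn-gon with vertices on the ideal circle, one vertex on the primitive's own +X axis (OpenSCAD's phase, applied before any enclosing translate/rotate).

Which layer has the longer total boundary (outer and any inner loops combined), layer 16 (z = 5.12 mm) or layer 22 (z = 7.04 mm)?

layer 16 (z = 5.12 mm)

Layer 16 (z = 5.12): the cone: at t=0.512 of its height the radius interpolates to r₁+(r₂−r₁)t = 3.488, giving a regular 24-gon of that circumradius (perimeter = 2·24·3.488·sin(180°/24) = 21.85 mm); the cube at (12, 15.5) is present — its section is the full 25.5×9 rectangle (perimeter 69.00 mm); Taking the first minus the rest: starting from the cone, the 25.5×9 cube at (12, 15.5) misses the remaining region (no effect) — boundary = 21.85 mm; the cylinder at (0, 12) is absent (z outside [8, 26.5]); Taking the first minus the rest: none of the subtracted shapes is present at this height, so that combined region is unchanged — boundary = 21.85 mm. So its perimeter = 21.85 mm. Layer 22 (z = 7.04): the cone contributes a regular 24-gon of circumradius 3.296 (interpolated between r1=4 and r2=3 at t=0.704) (perimeter = 2·24·3.296·sin(180°/24) = 20.65 mm); the 25.5×9 cube at (12, 15.5) contributes its full rectangle (perimeter 69.00 mm); After the difference (first − rest): starting from the cone, the 25.5×9 cube at (12, 15.5) misses the remaining region (no effect) — boundary = 20.65 mm; the cylinder at (0, 12) is not intersected at this z (z outside [8, 26.5]); After the difference (first − rest): none of the subtracted shapes is present at this height, so the result so far is unchanged — boundary = 20.65 mm. So its perimeter = 20.65 mm. Layer 16 is larger (21.85 vs 20.65 mm).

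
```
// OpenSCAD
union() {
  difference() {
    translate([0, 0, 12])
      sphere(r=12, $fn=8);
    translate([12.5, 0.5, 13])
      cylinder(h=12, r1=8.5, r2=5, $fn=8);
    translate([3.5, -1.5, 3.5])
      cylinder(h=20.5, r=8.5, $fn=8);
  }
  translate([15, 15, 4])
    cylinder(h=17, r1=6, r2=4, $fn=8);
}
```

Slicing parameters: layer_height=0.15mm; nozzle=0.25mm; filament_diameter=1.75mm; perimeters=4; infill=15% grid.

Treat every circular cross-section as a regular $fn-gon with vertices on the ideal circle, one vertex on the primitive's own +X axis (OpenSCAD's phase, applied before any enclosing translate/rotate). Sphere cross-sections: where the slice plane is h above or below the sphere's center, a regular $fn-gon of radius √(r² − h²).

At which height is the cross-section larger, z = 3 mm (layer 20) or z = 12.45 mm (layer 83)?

layer 83 (z = 12.45 mm)

Layer 20 (z = 3): the r=12 sphere contributes a regular 8-gon of circumradius √(12²−9²) = 7.937 (area = (8/2)·7.937²·sin(360°/8) = 178.19 mm²); the cone at (12.5, 0.5) does not reach this height (z outside [13, 25]); the cylinder at (3.5, -1.5) is absent (z outside [3.5, 24]); Taking the first minus the rest: none of the subtracted shapes is present at this height, so the r=12 sphere is unchanged — area = 178.19 mm²; the cone at (15, 15) does not reach this height (z outside [4, 21]); Merging all regions: only the result so far is present, so the union is just that shape — area = 178.19 mm². So its area = 178.19 mm². Layer 83 (z = 12.45): the r=12 sphere contributes a regular 8-gon of circumradius √(12²−0.45²) = 11.992 (area = (8/2)·11.992²·sin(360°/8) = 406.72 mm²); the cone at (12.5, 0.5) is not intersected at this z (z outside [13, 25]); the cylinder at (3.5, -1.5): section is a regular 8-gon, circumradius r=8.5 (area = (8/2)·8.500²·sin(360°/8) = 204.35 mm²); After the difference (first − rest): starting from the r=12 sphere (406.72 mm²), the r=8.5 cylinder at (3.5, -1.5) partially overlaps it — only the 200.23 mm² overlap (of its 204.35 mm²) is removed, clipping the outline — area = 206.49 mm²; the cone at (15, 15) (r1=6→r2=4) has section circumradius 5.006 here — a regular 8-gon (area = (8/2)·5.006²·sin(360°/8) = 70.88 mm²); Taking the union: the 2 present regions are separate (no shared area or edge), so areas and boundary lengths simply add and each stays a separate island — area = 277.37 mm². So its area = 277.37 mm². Layer 83 is larger (277.37 vs 178.19 mm²).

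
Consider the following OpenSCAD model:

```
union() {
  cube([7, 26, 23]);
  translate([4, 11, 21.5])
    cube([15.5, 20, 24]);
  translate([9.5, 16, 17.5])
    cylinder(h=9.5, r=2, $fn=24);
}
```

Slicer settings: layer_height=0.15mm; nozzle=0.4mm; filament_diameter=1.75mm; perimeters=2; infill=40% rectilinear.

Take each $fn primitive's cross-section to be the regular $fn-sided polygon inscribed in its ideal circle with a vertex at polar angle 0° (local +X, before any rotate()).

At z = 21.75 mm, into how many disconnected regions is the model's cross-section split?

At z = 21.75 mm: the cube (footprint 7×26) is included at this height; the cube at (4, 11) is present — its section is the full 15.5×20 rectangle; the cylinder at (9.5, 16): section is a regular 24-gon, circumradius r=2; Combining (union): the regions partially overlap (shared area 57.42 mm²), so overlapping operands fuse into one piece — 1 connected region. The result has 1 disconnected region.

1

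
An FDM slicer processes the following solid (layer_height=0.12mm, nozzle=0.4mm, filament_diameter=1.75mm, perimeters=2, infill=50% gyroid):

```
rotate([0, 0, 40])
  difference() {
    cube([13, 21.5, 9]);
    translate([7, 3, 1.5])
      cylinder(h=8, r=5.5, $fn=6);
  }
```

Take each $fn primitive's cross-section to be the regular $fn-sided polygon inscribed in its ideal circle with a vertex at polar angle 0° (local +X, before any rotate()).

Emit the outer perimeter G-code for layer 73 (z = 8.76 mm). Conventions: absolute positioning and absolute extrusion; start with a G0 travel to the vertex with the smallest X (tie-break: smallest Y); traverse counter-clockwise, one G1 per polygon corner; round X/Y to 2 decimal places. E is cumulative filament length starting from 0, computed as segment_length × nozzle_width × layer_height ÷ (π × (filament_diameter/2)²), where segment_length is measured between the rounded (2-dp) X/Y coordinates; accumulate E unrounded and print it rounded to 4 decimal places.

At z = 8.76 mm: the 13×21.5 cube contributes its full rectangle; the r=5.5 cylinder at (7, 3) contributes a regular 6-gon of circumradius 5.5; Subtracting the remaining from the first: starting from the 13×21.5 cube, the r=5.5 cylinder at (7, 3) partially overlaps it — only the 67.10 mm² overlap (of its 78.59 mm²) is removed, clipping the outline — 1 connected region; (rotated 40° about Z; rotation is an isometry so areas/perimeters/island counts are preserved). The outline is a single polygon with 10 vertices. Extrusion per mm of travel: 0.4 × 0.12 / (π × 0.875²) = 0.019956. Accumulating E over each segment gives final E = 1.6943.

G0 X-13.82 Y16.47 Z8.76
G1 X0.00 Y0.00 E0.4291
G1 X2.48 Y2.08 E0.4937
G1 X-0.78 Y3.26 E0.5628
G1 X-1.73 Y8.68 E0.6726
G1 X2.48 Y12.21 E0.7823
G1 X7.65 Y10.33 E0.8921
G1 X8.25 Y6.92 E0.9612
G1 X9.96 Y8.36 E1.0058
G1 X-3.86 Y24.83 E1.4348
G1 X-13.82 Y16.47 E1.6943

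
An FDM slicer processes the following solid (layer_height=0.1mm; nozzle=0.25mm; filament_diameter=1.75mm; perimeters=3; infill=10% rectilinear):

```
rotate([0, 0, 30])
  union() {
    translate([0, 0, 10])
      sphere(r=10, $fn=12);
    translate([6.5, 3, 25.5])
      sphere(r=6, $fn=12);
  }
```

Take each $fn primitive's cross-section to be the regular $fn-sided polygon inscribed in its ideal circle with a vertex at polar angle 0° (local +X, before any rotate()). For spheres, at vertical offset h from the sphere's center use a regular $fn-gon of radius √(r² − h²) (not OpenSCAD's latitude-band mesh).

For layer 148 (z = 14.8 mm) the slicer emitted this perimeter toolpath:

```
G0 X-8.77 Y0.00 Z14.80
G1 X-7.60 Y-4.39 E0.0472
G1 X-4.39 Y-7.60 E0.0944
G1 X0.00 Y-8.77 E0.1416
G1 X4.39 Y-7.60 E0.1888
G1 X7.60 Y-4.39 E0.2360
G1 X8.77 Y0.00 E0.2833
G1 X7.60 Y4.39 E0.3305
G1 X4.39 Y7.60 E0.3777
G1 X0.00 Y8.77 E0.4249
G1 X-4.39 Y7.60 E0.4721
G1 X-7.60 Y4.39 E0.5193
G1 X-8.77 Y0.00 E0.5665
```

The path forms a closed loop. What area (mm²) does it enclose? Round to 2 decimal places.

Apply the shoelace formula to the sequence of (X, Y) vertices; enclosed area = 230.98 mm².

230.98 mm²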